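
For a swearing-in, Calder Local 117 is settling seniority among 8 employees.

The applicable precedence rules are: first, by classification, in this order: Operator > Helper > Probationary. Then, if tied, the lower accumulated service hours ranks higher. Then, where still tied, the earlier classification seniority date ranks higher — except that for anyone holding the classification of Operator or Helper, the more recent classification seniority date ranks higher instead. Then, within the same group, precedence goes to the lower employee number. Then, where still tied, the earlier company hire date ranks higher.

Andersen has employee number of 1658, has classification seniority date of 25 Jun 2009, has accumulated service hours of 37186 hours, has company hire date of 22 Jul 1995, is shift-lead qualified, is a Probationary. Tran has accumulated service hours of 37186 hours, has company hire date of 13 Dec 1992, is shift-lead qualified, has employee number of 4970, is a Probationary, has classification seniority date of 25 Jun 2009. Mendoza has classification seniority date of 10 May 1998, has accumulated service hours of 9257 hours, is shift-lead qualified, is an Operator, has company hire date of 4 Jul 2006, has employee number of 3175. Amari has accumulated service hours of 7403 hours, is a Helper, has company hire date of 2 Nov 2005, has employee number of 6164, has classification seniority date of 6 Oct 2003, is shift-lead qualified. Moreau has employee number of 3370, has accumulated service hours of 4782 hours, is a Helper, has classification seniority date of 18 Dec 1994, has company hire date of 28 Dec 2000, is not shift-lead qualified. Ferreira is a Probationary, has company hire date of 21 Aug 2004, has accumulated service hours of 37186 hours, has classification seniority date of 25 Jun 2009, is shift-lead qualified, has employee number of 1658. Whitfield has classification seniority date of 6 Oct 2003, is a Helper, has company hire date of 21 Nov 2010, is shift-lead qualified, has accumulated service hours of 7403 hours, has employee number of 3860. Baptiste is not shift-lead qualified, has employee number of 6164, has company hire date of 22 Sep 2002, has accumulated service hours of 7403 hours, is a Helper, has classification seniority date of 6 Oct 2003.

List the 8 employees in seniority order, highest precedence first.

Mendoza, Moreau, Whitfield, Baptiste, Amari, Andersen, Ferreira, Tran

By classification: Mendoza (Operator); then Moreau, Whitfield, Baptiste and Amari (Helper); then Andersen, Ferreira and Tran (Probationary).
Among Moreau, Whitfield, Baptiste and Amari, by accumulated service hours (lower first): Moreau (4782 hours) before Whitfield, Baptiste and Amari (7403 hours).
Whitfield, Baptiste and Amari all have classification seniority date 6 Oct 2003, so the next rule applies.
Among Whitfield, Baptiste and Amari, by employee number (lower first): Whitfield (3860) before Baptiste and Amari (6164).
Among Baptiste and Amari, by company hire date (earlier first): Baptiste (22 Sep 2002) before Amari (2 Nov 2005).
Andersen, Ferreira and Tran all have accumulated service hours 37186 hours, so the next rule applies.
Andersen, Ferreira and Tran all have classification seniority date 25 Jun 2009, so the next rule applies.
Among Andersen, Ferreira and Tran, by employee number (lower first): Andersen and Ferreira (1658) before Tran (4970).
Among Andersen and Ferreira, by company hire date (earlier first): Andersen (22 Jul 1995) before Ferreira (21 Aug 2004).
Full order: Mendoza, Moreau, Whitfield, Baptiste, Amari, Andersen, Ferreira, Tran.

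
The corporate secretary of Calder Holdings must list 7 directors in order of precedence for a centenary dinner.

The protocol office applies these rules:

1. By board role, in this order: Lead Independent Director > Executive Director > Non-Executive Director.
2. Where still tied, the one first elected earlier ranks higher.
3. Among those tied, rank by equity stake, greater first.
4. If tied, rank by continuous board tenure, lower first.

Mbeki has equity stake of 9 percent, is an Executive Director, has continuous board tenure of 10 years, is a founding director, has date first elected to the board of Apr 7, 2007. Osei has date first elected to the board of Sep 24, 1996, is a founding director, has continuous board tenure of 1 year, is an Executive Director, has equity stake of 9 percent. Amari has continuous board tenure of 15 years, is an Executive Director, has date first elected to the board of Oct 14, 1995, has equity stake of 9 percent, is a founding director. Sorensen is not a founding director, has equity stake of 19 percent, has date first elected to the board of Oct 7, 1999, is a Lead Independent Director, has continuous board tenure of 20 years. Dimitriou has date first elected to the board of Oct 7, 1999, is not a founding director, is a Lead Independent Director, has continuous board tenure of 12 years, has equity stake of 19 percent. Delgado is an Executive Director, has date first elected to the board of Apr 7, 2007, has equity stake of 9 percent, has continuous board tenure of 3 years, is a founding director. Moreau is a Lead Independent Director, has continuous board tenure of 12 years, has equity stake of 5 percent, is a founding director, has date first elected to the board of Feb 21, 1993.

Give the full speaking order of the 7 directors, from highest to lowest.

Moreau, Dimitriou, Sorensen, Amari, Osei, Delgado, Mbeki

By board role: Moreau, Dimitriou and Sorensen (Lead Independent Director); then Amari, Osei, Delgado and Mbeki (Executive Director).
Among Moreau, Dimitriou and Sorensen, by date first elected to the board (earlier first): Moreau (Feb 21, 1993) before Dimitriou and Sorensen (Oct 7, 1999).
Dimitriou and Sorensen both have equity stake 19 percent, so the next rule applies.
Among Dimitriou and Sorensen, by continuous board tenure (lower first): Dimitriou (12 years) before Sorensen (20 years).
Among Amari, Osei, Delgado and Mbeki, by date first elected to the board (earlier first): Amari (Oct 14, 1995) before Osei (Sep 24, 1996) before Delgado and Mbeki (Apr 7, 2007).
Delgado and Mbeki both have equity stake 9 percent, so the next rule applies.
Among Delgado and Mbeki, by continuous board tenure (lower first): Delgado (3 years) before Mbeki (10 years).
Full order: Moreau, Dimitriou, Sorensen, Amari, Osei, Delgado, Mbeki.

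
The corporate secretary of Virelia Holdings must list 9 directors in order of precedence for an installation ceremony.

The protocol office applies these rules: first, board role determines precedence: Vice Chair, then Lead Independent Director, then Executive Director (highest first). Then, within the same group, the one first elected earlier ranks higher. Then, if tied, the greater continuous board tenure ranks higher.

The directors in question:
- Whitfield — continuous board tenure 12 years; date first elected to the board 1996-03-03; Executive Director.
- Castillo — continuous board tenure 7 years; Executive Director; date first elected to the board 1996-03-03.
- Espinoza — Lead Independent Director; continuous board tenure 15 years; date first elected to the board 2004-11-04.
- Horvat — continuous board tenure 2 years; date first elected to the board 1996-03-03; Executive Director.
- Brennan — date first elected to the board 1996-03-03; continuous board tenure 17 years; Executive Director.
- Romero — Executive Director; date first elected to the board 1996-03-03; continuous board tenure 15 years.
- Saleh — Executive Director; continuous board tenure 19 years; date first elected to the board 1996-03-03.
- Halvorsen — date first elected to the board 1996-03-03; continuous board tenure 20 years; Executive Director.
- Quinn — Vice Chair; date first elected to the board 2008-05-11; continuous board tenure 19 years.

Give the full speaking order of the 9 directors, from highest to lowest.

By board role: Quinn (Vice Chair); then Espinoza (Lead Independent Director); then Halvorsen, Saleh, Brennan, Romero, Whitfield, Castillo and Horvat (Executive Director).
Halvorsen, Saleh, Brennan, Romero, Whitfield, Castillo and Horvat all have date first elected to the board 1996-03-03, so the next rule applies.
Among Halvorsen, Saleh, Brennan, Romero, Whitfield, Castillo and Horvat, by continuous board tenure (higher first): Halvorsen (20 years) before Saleh (19 years) before Brennan (17 years) before Romero (15 years) before Whitfield (12 years) before Castillo (7 years) before Horvat (2 years).
Full order: Quinn, Espinoza, Halvorsen, Saleh, Brennan, Romero, Whitfield, Castillo, Horvat.

Quinn, Espinoza, Halvorsen, Saleh, Brennan, Romero, Whitfield, Castillo, Horvat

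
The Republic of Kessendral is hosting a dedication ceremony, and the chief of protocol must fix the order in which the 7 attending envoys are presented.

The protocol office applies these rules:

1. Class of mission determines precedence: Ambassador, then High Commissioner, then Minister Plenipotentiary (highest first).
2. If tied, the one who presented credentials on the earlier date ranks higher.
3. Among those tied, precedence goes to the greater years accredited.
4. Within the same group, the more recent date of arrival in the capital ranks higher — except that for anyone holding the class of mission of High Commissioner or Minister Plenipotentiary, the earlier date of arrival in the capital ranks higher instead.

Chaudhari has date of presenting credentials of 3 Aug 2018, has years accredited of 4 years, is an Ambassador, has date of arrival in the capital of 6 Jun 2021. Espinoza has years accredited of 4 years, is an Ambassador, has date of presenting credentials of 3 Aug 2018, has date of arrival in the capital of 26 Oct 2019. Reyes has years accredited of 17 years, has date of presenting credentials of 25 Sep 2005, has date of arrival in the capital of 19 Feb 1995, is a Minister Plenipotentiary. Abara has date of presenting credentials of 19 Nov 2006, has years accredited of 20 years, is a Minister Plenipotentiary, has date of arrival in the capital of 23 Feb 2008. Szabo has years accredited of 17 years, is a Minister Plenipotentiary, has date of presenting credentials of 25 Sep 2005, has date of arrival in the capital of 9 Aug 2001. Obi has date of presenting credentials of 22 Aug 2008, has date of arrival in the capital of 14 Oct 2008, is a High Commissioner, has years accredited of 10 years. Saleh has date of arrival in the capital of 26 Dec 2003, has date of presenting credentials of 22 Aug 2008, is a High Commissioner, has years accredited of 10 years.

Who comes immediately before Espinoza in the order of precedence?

By class of mission: Chaudhari and Espinoza (Ambassador); then Saleh and Obi (High Commissioner); then Reyes, Szabo and Abara (Minister Plenipotentiary).
Chaudhari and Espinoza both have date of presenting credentials 3 Aug 2018, so the next rule applies.
Chaudhari and Espinoza both have years accredited 4 years, so the next rule applies.
Among Chaudhari and Espinoza, by date of arrival in the capital (later first): Chaudhari (6 Jun 2021) before Espinoza (26 Oct 2019).
Saleh and Obi both have date of presenting credentials 22 Aug 2008, so the next rule applies.
Saleh and Obi both have years accredited 10 years, so the next rule applies.
Among Saleh and Obi, by date of arrival in the capital (earlier first) (reversed rule for this group): Saleh (26 Dec 2003) before Obi (14 Oct 2008).
Among Reyes, Szabo and Abara, by date of presenting credentials (earlier first): Reyes and Szabo (25 Sep 2005) before Abara (19 Nov 2006).
Reyes and Szabo both have years accredited 17 years, so the next rule applies.
Among Reyes and Szabo, by date of arrival in the capital (earlier first) (reversed rule for this group): Reyes (19 Feb 1995) before Szabo (9 Aug 2001).
Order: Chaudhari, Espinoza, Saleh, Obi, Reyes, Szabo, Abara.

Chaudhari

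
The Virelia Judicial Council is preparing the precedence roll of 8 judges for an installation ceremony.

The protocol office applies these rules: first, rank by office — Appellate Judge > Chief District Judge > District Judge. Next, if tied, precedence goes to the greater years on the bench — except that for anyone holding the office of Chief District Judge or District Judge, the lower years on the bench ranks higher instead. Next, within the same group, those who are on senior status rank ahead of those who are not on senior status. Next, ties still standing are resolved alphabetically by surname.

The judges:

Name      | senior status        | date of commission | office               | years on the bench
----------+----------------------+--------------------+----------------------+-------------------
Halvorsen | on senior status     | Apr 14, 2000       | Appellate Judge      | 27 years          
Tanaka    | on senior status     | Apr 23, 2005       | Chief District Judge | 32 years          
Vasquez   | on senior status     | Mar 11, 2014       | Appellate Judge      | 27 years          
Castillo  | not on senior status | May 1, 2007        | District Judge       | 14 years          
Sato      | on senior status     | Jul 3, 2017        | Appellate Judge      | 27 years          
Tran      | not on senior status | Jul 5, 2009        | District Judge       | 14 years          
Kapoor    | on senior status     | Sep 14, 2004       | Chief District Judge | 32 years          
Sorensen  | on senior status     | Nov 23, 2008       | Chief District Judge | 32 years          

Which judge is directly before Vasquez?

Sato

By office: Halvorsen, Sato and Vasquez (Appellate Judge); then Kapoor, Sorensen and Tanaka (Chief District Judge); then Castillo and Tran (District Judge).
Halvorsen, Sato and Vasquez all have years on the bench 27 years, so the next rule applies.
Halvorsen, Sato and Vasquez are each on senior status, so the next rule applies.
Among Halvorsen, Sato and Vasquez, alphabetically by surname: Halvorsen before Sato before Vasquez.
Kapoor, Sorensen and Tanaka all have years on the bench 32 years, so the next rule applies.
Kapoor, Sorensen and Tanaka are each on senior status, so the next rule applies.
Among Kapoor, Sorensen and Tanaka, alphabetically by surname: Kapoor before Sorensen before Tanaka.
Castillo and Tran both have years on the bench 14 years, so the next rule applies.
Castillo and Tran are each not on senior status, so the next rule applies.
Among Castillo and Tran, alphabetically by surname: Castillo before Tran.
Order: Halvorsen, Sato, Vasquez, Kapoor, Sorensen, Tanaka, Castillo, Tran.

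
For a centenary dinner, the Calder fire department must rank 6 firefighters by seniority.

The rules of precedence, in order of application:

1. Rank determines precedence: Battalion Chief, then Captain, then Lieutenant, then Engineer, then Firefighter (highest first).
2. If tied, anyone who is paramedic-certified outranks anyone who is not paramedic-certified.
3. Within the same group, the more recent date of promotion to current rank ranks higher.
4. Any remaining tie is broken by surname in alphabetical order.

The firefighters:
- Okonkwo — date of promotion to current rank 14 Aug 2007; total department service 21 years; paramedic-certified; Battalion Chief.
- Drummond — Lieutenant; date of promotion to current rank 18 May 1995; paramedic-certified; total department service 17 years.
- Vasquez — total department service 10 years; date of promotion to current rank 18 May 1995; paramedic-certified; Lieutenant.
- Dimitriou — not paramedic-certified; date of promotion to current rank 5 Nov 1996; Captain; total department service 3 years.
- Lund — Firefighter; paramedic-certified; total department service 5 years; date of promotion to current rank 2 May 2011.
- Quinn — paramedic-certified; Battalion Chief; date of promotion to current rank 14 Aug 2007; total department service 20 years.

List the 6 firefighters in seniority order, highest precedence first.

Okonkwo, Quinn, Dimitriou, Drummond, Vasquez, Lund

By rank: Okonkwo and Quinn (Battalion Chief); then Dimitriou (Captain); then Drummond and Vasquez (Lieutenant); then Lund (Firefighter).
Okonkwo and Quinn are each paramedic-certified, so the next rule applies.
Okonkwo and Quinn both have date of promotion to current rank 14 Aug 2007, so the next rule applies.
Among Okonkwo and Quinn, alphabetically by surname: Okonkwo before Quinn.
Drummond and Vasquez are each paramedic-certified, so the next rule applies.
Drummond and Vasquez both have date of promotion to current rank 18 May 1995, so the next rule applies.
Among Drummond and Vasquez, alphabetically by surname: Drummond before Vasquez.
Full order: Okonkwo, Quinn, Dimitriou, Drummond, Vasquez, Lund.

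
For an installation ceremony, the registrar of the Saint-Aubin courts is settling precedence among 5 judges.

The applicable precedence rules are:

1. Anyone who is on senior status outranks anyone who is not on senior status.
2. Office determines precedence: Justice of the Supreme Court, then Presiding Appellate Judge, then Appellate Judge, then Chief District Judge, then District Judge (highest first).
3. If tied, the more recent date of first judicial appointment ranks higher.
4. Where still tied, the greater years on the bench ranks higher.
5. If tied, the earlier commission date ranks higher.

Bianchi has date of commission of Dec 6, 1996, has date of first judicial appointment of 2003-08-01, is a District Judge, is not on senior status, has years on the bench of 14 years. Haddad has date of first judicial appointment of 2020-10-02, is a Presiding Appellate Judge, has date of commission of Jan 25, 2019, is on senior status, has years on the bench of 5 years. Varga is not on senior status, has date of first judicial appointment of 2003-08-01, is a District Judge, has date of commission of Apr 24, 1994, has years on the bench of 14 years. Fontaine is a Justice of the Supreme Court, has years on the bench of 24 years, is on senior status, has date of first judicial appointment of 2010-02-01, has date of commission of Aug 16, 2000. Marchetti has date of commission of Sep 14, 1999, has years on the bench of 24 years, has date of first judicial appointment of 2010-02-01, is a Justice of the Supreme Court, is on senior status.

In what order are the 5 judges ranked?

By the first rule: Marchetti, Fontaine and Haddad (each on senior status); then Varga and Bianchi (both not on senior status).
Among Marchetti, Fontaine and Haddad, by office: Marchetti and Fontaine (Justice of the Supreme Court) before Haddad (Presiding Appellate Judge).
Marchetti and Fontaine both have date of first judicial appointment 2010-02-01, so the next rule applies.
Marchetti and Fontaine both have years on the bench 24 years, so the next rule applies.
Among Marchetti and Fontaine, by date of commission (earlier first): Marchetti (Sep 14, 1999) before Fontaine (Aug 16, 2000).
Varga and Bianchi are each District Judge, so the next rule applies.
Varga and Bianchi both have date of first judicial appointment 2003-08-01, so the next rule applies.
Varga and Bianchi both have years on the bench 14 years, so the next rule applies.
Among Varga and Bianchi, by date of commission (earlier first): Varga (Apr 24, 1994) before Bianchi (Dec 6, 1996).
Full order: Marchetti, Fontaine, Haddad, Varga, Bianchi.

Marchetti, Fontaine, Haddad, Varga, Bianchi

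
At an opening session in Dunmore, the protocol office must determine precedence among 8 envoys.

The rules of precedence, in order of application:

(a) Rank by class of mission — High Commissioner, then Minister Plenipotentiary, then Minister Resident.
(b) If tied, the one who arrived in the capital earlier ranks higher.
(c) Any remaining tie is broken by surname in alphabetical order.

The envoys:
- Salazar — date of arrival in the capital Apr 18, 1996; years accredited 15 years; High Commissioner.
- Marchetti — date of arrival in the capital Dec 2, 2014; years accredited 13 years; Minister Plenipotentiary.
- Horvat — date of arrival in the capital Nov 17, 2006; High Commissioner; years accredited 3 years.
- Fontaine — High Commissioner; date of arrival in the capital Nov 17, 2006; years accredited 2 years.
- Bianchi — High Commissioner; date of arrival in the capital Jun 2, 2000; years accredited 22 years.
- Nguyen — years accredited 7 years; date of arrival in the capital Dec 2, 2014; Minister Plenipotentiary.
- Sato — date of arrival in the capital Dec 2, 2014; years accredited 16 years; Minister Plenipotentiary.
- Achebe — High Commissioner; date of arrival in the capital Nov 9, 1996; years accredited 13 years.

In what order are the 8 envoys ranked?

Salazar, Achebe, Bianchi, Fontaine, Horvat, Marchetti, Nguyen, Sato

By class of mission: Salazar, Achebe, Bianchi, Fontaine and Horvat (High Commissioner); then Marchetti, Nguyen and Sato (Minister Plenipotentiary).
Among Salazar, Achebe, Bianchi, Fontaine and Horvat, by date of arrival in the capital (earlier first): Salazar (Apr 18, 1996) before Achebe (Nov 9, 1996) before Bianchi (Jun 2, 2000) before Fontaine and Horvat (Nov 17, 2006).
Among Fontaine and Horvat, alphabetically by surname: Fontaine before Horvat.
Marchetti, Nguyen and Sato all have date of arrival in the capital Dec 2, 2014, so the next rule applies.
Among Marchetti, Nguyen and Sato, alphabetically by surname: Marchetti before Nguyen before Sato.
Full order: Salazar, Achebe, Bianchi, Fontaine, Horvat, Marchetti, Nguyen, Sato.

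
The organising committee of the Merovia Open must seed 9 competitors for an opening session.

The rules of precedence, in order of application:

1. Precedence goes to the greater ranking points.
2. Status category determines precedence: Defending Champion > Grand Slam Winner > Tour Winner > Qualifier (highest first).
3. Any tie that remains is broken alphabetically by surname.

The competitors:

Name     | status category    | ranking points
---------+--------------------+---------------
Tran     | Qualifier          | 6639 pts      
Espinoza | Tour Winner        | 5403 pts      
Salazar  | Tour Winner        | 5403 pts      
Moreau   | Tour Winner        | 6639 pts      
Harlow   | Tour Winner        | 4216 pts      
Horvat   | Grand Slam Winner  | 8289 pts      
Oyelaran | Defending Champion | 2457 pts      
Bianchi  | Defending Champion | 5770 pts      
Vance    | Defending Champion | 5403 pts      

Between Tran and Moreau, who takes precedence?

Moreau

By ranking points (higher first): Horvat (8289 pts); then Moreau and Tran (both 6639 pts); then Bianchi (5770 pts); then Vance, Espinoza and Salazar (each 5403 pts); then Harlow (4216 pts); then Oyelaran (2457 pts).
Among Moreau and Tran, by status category: Moreau (Tour Winner) before Tran (Qualifier).
Among Vance, Espinoza and Salazar, by status category: Vance (Defending Champion) before Espinoza and Salazar (Tour Winner).
Among Espinoza and Salazar, alphabetically by surname: Espinoza before Salazar.
So Moreau takes precedence.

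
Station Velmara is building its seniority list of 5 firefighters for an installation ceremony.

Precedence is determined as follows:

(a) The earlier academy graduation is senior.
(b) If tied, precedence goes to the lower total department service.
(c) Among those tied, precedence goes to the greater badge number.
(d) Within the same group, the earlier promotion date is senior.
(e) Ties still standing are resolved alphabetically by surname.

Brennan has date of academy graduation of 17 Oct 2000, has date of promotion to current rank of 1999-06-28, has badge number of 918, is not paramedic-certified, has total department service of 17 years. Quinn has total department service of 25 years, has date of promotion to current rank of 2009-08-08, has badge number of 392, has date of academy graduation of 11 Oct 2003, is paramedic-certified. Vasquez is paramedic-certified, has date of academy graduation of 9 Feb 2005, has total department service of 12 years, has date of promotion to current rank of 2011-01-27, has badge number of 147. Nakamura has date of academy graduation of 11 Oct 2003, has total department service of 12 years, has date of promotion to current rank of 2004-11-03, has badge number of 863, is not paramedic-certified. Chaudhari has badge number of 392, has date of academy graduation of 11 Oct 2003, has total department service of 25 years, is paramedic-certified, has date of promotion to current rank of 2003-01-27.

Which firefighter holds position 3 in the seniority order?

Chaudhari

By date of academy graduation (earlier first): Brennan (17 Oct 2000); then Nakamura, Chaudhari and Quinn (each 11 Oct 2003); then Vasquez (9 Feb 2005).
Among Nakamura, Chaudhari and Quinn, by total department service (lower first): Nakamura (12 years) before Chaudhari and Quinn (25 years).
Chaudhari and Quinn both have badge number 392, so the next rule applies.
Among Chaudhari and Quinn, by date of promotion to current rank (earlier first): Chaudhari (2003-01-27) before Quinn (2009-08-08).
Order: Brennan, Nakamura, Chaudhari, Quinn, Vasquez.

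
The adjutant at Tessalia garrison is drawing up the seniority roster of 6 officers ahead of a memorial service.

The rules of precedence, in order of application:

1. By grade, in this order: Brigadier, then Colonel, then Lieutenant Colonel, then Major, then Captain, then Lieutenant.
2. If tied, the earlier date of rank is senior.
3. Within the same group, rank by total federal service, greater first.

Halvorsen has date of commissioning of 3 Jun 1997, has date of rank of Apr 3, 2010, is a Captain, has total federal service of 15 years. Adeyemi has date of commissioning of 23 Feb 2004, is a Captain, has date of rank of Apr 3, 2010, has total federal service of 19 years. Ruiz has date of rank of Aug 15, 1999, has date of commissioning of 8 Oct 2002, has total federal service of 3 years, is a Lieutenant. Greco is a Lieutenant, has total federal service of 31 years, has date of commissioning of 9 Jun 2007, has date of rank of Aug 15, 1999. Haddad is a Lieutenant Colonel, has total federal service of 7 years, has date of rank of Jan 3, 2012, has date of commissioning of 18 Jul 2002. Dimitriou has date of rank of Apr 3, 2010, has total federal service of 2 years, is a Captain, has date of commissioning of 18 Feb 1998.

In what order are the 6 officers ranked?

By grade: Haddad (Lieutenant Colonel); then Adeyemi, Halvorsen and Dimitriou (Captain); then Greco and Ruiz (Lieutenant).
Adeyemi, Halvorsen and Dimitriou all have date of rank Apr 3, 2010, so the next rule applies.
Among Adeyemi, Halvorsen and Dimitriou, by total federal service (higher first): Adeyemi (19 years) before Halvorsen (15 years) before Dimitriou (2 years).
Greco and Ruiz both have date of rank Aug 15, 1999, so the next rule applies.
Among Greco and Ruiz, by total federal service (higher first): Greco (31 years) before Ruiz (3 years).
Full order: Haddad, Adeyemi, Halvorsen, Dimitriou, Greco, Ruiz.

Haddad, Adeyemi, Halvorsen, Dimitriou, Greco, Ruiz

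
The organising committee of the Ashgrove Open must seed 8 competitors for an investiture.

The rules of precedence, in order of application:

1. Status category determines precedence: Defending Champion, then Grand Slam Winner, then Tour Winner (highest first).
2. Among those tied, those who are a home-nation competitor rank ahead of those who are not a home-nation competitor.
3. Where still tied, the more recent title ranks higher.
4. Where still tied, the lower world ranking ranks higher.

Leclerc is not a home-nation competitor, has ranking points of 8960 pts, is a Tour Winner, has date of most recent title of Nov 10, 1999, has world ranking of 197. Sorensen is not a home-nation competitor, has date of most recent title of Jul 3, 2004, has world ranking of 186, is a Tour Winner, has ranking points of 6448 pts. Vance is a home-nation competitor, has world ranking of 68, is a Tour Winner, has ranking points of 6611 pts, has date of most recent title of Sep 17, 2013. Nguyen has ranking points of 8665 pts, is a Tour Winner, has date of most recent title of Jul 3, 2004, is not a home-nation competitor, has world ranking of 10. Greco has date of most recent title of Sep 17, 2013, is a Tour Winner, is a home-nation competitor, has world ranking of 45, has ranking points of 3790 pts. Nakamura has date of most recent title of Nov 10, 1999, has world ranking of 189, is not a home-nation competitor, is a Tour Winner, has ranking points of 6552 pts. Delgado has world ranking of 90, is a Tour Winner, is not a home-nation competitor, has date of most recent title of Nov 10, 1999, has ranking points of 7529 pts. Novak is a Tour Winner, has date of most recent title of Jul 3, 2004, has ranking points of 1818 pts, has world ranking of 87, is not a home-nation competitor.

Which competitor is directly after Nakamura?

By status category: Greco, Vance, Nguyen, Novak, Sorensen, Delgado, Nakamura and Leclerc (Tour Winner).
Among Greco, Vance, Nguyen, Novak, Sorensen, Delgado, Nakamura and Leclerc, a home-nation competitor before not a home-nation competitor: Greco and Vance (a home-nation competitor) before Nguyen, Novak, Sorensen, Delgado, Nakamura and Leclerc (not a home-nation competitor).
Greco and Vance both have date of most recent title Sep 17, 2013, so the next rule applies.
Among Greco and Vance, by world ranking (lower first): Greco (45) before Vance (68).
Among Nguyen, Novak, Sorensen, Delgado, Nakamura and Leclerc, by date of most recent title (later first): Nguyen, Novak and Sorensen (Jul 3, 2004) before Delgado, Nakamura and Leclerc (Nov 10, 1999).
Among Nguyen, Novak and Sorensen, by world ranking (lower first): Nguyen (10) before Novak (87) before Sorensen (186).
Among Delgado, Nakamura and Leclerc, by world ranking (lower first): Delgado (90) before Nakamura (189) before Leclerc (197).
Order: Greco, Vance, Nguyen, Novak, Sorensen, Delgado, Nakamura, Leclerc.

Leclerc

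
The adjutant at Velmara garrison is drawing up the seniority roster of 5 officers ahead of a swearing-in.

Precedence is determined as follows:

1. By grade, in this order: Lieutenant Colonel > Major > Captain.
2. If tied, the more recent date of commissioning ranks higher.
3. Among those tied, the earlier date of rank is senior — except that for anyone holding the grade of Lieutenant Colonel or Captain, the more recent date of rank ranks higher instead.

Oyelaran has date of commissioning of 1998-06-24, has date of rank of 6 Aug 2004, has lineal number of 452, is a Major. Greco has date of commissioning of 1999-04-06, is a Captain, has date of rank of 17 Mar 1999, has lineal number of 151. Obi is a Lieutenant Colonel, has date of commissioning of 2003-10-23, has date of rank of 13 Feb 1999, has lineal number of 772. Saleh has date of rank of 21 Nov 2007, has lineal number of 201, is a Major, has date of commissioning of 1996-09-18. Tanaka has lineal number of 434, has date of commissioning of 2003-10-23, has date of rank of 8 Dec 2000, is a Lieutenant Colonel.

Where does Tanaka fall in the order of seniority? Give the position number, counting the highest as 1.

By grade: Tanaka and Obi (Lieutenant Colonel); then Oyelaran and Saleh (Major); then Greco (Captain).
Tanaka and Obi both have date of commissioning 2003-10-23, so the next rule applies.
Among Tanaka and Obi, by date of rank (later first) (reversed rule for this group): Tanaka (8 Dec 2000) before Obi (13 Feb 1999).
Among Oyelaran and Saleh, by date of commissioning (later first): Oyelaran (1998-06-24) before Saleh (1996-09-18).
Order: Tanaka, Obi, Oyelaran, Saleh, Greco. So position 1.

1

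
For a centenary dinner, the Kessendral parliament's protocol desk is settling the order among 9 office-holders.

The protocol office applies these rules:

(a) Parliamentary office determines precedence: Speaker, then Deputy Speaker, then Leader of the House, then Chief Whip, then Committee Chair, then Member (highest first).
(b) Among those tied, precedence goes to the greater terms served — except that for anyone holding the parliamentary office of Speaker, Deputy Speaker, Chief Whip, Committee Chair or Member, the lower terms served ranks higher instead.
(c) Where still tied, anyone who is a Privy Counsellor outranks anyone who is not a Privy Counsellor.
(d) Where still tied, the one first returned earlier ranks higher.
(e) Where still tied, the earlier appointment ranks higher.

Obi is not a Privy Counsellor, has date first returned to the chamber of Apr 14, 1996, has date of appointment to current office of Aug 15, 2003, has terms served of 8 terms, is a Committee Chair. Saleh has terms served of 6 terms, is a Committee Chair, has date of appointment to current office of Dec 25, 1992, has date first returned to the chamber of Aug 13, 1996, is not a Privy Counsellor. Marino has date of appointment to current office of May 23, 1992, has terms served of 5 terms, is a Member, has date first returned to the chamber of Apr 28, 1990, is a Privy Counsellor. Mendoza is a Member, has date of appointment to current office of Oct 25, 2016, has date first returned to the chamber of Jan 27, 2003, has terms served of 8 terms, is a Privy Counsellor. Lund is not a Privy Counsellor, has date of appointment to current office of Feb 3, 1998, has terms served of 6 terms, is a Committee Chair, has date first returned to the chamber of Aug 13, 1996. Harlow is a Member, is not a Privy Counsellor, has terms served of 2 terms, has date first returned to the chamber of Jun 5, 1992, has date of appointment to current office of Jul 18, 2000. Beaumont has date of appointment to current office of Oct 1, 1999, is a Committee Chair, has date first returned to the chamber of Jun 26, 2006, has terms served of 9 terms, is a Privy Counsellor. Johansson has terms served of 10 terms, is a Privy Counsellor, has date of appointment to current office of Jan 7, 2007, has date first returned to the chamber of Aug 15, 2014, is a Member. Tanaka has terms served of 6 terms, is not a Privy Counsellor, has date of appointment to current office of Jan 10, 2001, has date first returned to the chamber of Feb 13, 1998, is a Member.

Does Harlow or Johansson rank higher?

Harlow

By parliamentary office: Saleh, Lund, Obi and Beaumont (Committee Chair); then Harlow, Marino, Tanaka, Mendoza and Johansson (Member).
Among Saleh, Lund, Obi and Beaumont, by terms served (lower first) (reversed rule for this group): Saleh and Lund (6 terms) before Obi (8 terms) before Beaumont (9 terms).
Saleh and Lund are each not a Privy Counsellor, so the next rule applies.
Saleh and Lund both have date first returned to the chamber Aug 13, 1996, so the next rule applies.
Among Saleh and Lund, by date of appointment to current office (earlier first): Saleh (Dec 25, 1992) before Lund (Feb 3, 1998).
Among Harlow, Marino, Tanaka, Mendoza and Johansson, by terms served (lower first) (reversed rule for this group): Harlow (2 terms) before Marino (5 terms) before Tanaka (6 terms) before Mendoza (8 terms) before Johansson (10 terms).
So Harlow takes precedence.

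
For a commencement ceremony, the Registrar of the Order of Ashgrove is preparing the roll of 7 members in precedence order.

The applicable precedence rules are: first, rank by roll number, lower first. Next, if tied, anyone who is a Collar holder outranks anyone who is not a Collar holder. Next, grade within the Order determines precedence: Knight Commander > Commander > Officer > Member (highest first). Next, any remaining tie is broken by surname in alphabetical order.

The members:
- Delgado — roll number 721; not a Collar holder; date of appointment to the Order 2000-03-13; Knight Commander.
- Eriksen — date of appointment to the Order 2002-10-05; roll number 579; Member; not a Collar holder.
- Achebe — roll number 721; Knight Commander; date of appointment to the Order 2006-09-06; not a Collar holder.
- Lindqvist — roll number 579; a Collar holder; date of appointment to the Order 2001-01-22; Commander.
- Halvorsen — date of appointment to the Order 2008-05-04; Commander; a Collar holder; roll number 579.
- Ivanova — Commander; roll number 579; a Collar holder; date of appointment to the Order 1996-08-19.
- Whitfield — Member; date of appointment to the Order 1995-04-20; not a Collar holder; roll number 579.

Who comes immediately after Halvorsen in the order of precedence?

By roll number (lower first): Halvorsen, Ivanova, Lindqvist, Eriksen and Whitfield (each 579); then Achebe and Delgado (both 721).
Among Halvorsen, Ivanova, Lindqvist, Eriksen and Whitfield, a Collar holder before not a Collar holder: Halvorsen, Ivanova and Lindqvist (a Collar holder) before Eriksen and Whitfield (not a Collar holder).
Halvorsen, Ivanova and Lindqvist are each Commander, so the next rule applies.
Among Halvorsen, Ivanova and Lindqvist, alphabetically by surname: Halvorsen before Ivanova before Lindqvist.
Eriksen and Whitfield are each Member, so the next rule applies.
Among Eriksen and Whitfield, alphabetically by surname: Eriksen before Whitfield.
Achebe and Delgado are each not a Collar holder, so the next rule applies.
Achebe and Delgado are each Knight Commander, so the next rule applies.
Among Achebe and Delgado, alphabetically by surname: Achebe before Delgado.
Order: Halvorsen, Ivanova, Lindqvist, Eriksen, Whitfield, Achebe, Delgado.

Ivanova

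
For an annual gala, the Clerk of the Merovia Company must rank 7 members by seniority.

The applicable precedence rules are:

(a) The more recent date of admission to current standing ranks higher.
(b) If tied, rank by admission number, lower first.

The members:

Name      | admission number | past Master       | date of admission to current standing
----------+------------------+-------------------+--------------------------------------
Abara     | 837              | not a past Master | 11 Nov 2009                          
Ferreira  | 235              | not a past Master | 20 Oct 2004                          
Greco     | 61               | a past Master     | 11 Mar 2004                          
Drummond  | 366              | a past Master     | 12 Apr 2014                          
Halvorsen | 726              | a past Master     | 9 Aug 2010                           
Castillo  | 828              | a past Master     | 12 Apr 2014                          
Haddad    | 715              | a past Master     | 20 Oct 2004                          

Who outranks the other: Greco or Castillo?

Castillo

By date of admission to current standing (later first): Drummond and Castillo (both 12 Apr 2014); then Halvorsen (9 Aug 2010); then Abara (11 Nov 2009); then Ferreira and Haddad (both 20 Oct 2004); then Greco (11 Mar 2004).
Among Drummond and Castillo, by admission number (lower first): Drummond (366) before Castillo (828).
Among Ferreira and Haddad, by admission number (lower first): Ferreira (235) before Haddad (715).
So Castillo takes precedence.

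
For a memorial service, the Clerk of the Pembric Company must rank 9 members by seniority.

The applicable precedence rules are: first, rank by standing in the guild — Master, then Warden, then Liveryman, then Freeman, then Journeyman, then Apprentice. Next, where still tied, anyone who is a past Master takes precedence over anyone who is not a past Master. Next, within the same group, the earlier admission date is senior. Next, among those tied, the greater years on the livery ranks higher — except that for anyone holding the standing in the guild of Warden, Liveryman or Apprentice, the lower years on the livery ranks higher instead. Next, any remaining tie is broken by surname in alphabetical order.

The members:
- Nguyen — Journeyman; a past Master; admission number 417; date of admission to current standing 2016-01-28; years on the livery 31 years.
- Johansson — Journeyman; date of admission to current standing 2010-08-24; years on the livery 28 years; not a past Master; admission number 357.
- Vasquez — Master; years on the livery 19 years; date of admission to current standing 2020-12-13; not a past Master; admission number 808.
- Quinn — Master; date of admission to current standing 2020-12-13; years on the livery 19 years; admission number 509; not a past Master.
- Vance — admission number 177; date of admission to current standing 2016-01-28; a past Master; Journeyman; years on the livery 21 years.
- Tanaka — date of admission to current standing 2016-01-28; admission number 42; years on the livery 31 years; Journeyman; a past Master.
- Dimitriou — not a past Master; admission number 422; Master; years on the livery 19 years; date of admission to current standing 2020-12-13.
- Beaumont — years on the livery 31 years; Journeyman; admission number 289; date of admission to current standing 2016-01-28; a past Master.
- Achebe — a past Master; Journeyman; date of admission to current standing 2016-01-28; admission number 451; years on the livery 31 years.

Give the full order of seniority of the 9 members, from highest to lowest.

By standing in the guild: Dimitriou, Quinn and Vasquez (Master); then Achebe, Beaumont, Nguyen, Tanaka, Vance and Johansson (Journeyman).
Dimitriou, Quinn and Vasquez are each not a past Master, so the next rule applies.
Dimitriou, Quinn and Vasquez all have date of admission to current standing 2020-12-13, so the next rule applies.
Dimitriou, Quinn and Vasquez all have years on the livery 19 years, so the next rule applies.
Among Dimitriou, Quinn and Vasquez, alphabetically by surname: Dimitriou before Quinn before Vasquez.
Among Achebe, Beaumont, Nguyen, Tanaka, Vance and Johansson, a past Master before not a past Master: Achebe, Beaumont, Nguyen, Tanaka and Vance (a past Master) before Johansson (not a past Master).
Achebe, Beaumont, Nguyen, Tanaka and Vance all have date of admission to current standing 2016-01-28, so the next rule applies.
Among Achebe, Beaumont, Nguyen, Tanaka and Vance, by years on the livery (higher first): Achebe, Beaumont, Nguyen and Tanaka (31 years) before Vance (21 years).
Among Achebe, Beaumont, Nguyen and Tanaka, alphabetically by surname: Achebe before Beaumont before Nguyen before Tanaka.
Full order: Dimitriou, Quinn, Vasquez, Achebe, Beaumont, Nguyen, Tanaka, Vance, Johansson.

Dimitriou, Quinn, Vasquez, Achebe, Beaumont, Nguyen, Tanaka, Vance, Johansson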